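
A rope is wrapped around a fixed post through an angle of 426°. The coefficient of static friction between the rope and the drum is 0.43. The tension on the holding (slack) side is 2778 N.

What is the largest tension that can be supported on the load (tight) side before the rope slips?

T_max ≈ 68000 N

At impending slip the capstan equation gives T₂/T₁ = e^{μβ} with β in radians.
β = 426° × π/180 = 7.435 rad.
e^{μβ} = e^{0.43×7.435} = 24.46.
T₂ = T₁ · e^{μβ} = 2778 × 24.46 = 68000 N.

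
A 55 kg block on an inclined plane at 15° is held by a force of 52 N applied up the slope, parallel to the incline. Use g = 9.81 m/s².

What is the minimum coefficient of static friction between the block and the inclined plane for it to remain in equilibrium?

N = m g cos θ = 521.2 N.
Friction must make up the shortfall along the incline: f = m g sin θ − P = 139.6 − 52 = 87.65 N.
At the threshold f = μ_s N, so μ_s,min = 87.65/521.2 = 0.168.

μ_s,min ≈ 0.168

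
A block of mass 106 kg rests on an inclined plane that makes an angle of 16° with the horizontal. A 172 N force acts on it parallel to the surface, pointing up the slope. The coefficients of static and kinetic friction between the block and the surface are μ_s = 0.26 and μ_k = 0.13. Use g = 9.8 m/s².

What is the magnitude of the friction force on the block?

f ≈ 114 N (up the incline)

Normal force: N = m g cos θ = 106 × 9.8 × cos 16° = 998.6 N.
Parallel to the incline, ΣF = 0 gives f = m g sin θ − P = 286.3 − 172 = 114.3 N (up-slope positive).
Maximum static friction available: μ_s N = 0.26 × 998.6 = 259.6 N.
Since |114.3| ≤ 259.6 N, no slip — friction simply equals what equilibrium demands.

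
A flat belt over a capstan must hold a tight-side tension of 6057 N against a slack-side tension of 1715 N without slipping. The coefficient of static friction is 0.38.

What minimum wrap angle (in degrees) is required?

T₂/T₁ = e^{μβ} → β = ln(T₂/T₁)/μ.
β = ln(6057/1715)/0.38 = 1.262/0.38 = 3.321 rad.
In degrees: β = 3.321 × 180/π = 190°.

β_min ≈ 190°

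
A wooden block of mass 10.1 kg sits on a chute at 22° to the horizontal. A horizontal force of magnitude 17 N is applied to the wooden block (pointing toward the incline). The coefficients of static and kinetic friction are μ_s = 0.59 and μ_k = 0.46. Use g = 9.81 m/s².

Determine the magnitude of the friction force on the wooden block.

f ≈ 21.4 N (up the incline)

Normal direction: N = m g cos θ + P sin θ = 98.23 N.
Along the incline, the net driving force (taking up-slope positive) is P cos θ − m g sin θ = 15.76 − 37.12 = -21.35 N, so equilibrium requires friction f = 21.35 N (up-slope).
The limit of static friction is μ_s N = 57.96 N.
Since 21.35 N is within the 57.96 N limit, the wooden block stays put and friction is exactly 21.4 N.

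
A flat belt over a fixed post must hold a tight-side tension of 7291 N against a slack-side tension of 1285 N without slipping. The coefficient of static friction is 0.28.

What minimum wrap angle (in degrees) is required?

T₂/T₁ = e^{μβ} → β = ln(T₂/T₁)/μ.
β = ln(7291/1285)/0.28 = 1.736/0.28 = 6.2 rad.
In degrees: β = 6.2 × 180/π = 355°.

β_min ≈ 355°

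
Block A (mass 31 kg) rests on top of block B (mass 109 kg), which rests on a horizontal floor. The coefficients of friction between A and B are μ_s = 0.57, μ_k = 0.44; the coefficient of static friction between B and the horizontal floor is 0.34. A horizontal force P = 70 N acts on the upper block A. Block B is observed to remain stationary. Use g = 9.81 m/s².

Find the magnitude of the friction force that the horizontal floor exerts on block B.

Normal force at the A–B interface: N₁ = m_A g = 304.1 N.
So the A–B interface can sustain at most μ_s N₁ = 173.3 N of static friction.
P = 70 N is within that limit, so A and B move together (both at rest); the A–B friction is simply f₁ = P = 70 N.
B experiences an equal 70 N forward from A (third law). B is in equilibrium, so the floor supplies f₂ = 70 N of static friction (limit μ_s(m_A+m_B)g = 467 N, not exceeded).

f ≈ 70 N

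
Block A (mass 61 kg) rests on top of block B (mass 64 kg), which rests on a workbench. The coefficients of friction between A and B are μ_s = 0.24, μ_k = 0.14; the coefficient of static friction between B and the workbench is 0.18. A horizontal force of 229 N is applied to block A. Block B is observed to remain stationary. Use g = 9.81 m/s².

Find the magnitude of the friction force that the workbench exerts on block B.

f ≈ 83.8 N

The normal force B exerts on A is simply A's weight, N₁ = 598.4 N.
So the A–B interface can sustain at most μ_s N₁ = 143.6 N of static friction.
P = 229 N exceeds that limit, so A slips over B and the interface friction becomes kinetic: f₁ = μ_k N₁ = 0.14×598.4 = 83.8 N.
By Newton's third law B feels 83.8 N forward from A. With B stationary, the floor's static friction on B balances it: f₂ = 83.8 N (well within μ_s(m_A+m_B)g = 220.7 N).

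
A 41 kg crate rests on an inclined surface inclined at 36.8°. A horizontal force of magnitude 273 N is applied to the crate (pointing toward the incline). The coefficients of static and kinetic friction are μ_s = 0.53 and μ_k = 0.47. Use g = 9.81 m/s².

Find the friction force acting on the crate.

f ≈ 22.3 N (up the incline)

Normal direction: N = m g cos θ + P sin θ = 485.6 N.
Parallel to the incline: P cos θ − m g sin θ = 218.6 − 240.9 = -22.33 N; the friction needed to balance this is 22.33 N acting up the slope.
Maximum static friction: μ_s N = 0.53 × 485.6 = 257.4 N.
|f_req| = 22.33 ≤ 257.4 N → the crate is in equilibrium; friction equals the required value.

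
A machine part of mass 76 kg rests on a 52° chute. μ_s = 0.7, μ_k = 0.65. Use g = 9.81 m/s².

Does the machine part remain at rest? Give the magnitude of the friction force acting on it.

f ≈ 298 N

N = m g cos θ = 459 N.
Down-slope weight component: m g sin θ = 588 N.
μ_s N = 321 N.
588 > 321 N, so it slides; kinetic friction f = μ_k N = 0.65×459 = 298 N.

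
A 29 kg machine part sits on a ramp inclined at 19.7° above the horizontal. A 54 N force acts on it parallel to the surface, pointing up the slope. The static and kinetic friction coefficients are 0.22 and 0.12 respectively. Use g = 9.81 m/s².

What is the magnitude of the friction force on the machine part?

f ≈ 41.9 N (up the incline)

The normal reaction is N = m g cos θ = 267.8 N.
The friction needed for equilibrium is m g sin θ − P = 95.9 − 54 = 41.9 N, measured positive up-slope.
Static friction can supply at most μ_s N = 58.92 N.
Since |41.9| ≤ 58.92 N, the machine part remains in static equilibrium and friction takes exactly the required value.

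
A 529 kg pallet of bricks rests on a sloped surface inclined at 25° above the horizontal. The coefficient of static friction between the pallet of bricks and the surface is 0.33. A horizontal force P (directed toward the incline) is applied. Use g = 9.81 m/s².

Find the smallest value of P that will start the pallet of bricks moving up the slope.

At impending motion up the slope, friction acts down-slope at its limit: f = μ_s N.
Perpendicular to the incline: N = m g cos θ + P sin θ.
Along the incline: P cos θ = m g sin θ + μ_s N = m g sin θ + μ_s (m g cos θ + P sin θ).
Solving, P (cos θ − μ_s sin θ) = m g (sin θ + μ_s cos θ), so P = 529×9.81×(sin 25° + 0.33 cos 25°)/(cos 25° − 0.33 sin 25°) = 5190×0.7217/0.7668 = 4880 N.

P ≈ 4880 N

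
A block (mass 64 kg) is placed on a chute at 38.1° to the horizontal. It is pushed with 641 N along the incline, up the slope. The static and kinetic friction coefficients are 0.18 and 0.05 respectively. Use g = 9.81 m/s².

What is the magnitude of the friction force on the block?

Normal force: N = m g cos θ = 64 × 9.81 × cos 38.1° = 494.1 N.
The friction needed for equilibrium is m g sin θ − P = 387.4 − 641 = -253.6 N, measured positive up-slope.
The static-friction ceiling is μ_s N = 0.18 × 494.1 = 88.93 N.
|-253.6| exceeds 88.93 N, so the block slips up-slope; friction is kinetic, f = μ_k N = 0.05×494.1 = 24.7 N.

f ≈ 24.7 N (down the incline)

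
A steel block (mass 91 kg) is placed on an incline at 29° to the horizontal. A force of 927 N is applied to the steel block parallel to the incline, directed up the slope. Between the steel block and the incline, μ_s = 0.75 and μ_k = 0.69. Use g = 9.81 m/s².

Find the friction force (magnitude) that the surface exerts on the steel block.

Normal force: N = m g cos θ = 91 × 9.81 × cos 29° = 780.8 N.
The friction needed for equilibrium is m g sin θ − P = 432.8 − 927 = -494.2 N, measured positive up-slope.
The static-friction ceiling is μ_s N = 0.75 × 780.8 = 585.6 N.
Since |-494.2| ≤ 585.6 N, no slip — friction simply equals what equilibrium demands.

f ≈ 494 N (down the incline)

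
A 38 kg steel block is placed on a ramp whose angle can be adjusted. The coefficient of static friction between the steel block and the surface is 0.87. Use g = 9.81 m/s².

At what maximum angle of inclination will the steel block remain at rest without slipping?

θ_max ≈ 41°

At the slip threshold, m g sin θ = μ_s · m g cos θ, so tan θ = μ_s.
θ_max = arctan(0.87) = 41°.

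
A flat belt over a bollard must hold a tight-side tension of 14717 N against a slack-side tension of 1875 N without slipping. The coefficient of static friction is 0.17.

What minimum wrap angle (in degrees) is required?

β_min ≈ 694°

T₂/T₁ = e^{μβ} → β = ln(T₂/T₁)/μ.
β = ln(14717/1875)/0.17 = 2.06/0.17 = 12.12 rad.
In degrees: β = 12.12 × 180/π = 694°.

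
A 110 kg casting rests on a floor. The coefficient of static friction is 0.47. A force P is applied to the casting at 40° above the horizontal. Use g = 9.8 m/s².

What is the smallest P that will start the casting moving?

N = m g − P sin α (the pull lifts the casting).
At impending slip, P cos α = μ_s N = μ_s (m g − P sin α).
Solving: P (cos α + μ_s sin α) = μ_s m g → P = 0.47×1080/(cos 40° + 0.47 sin 40°) = 507/1.068 = 474 N.

P ≈ 474 N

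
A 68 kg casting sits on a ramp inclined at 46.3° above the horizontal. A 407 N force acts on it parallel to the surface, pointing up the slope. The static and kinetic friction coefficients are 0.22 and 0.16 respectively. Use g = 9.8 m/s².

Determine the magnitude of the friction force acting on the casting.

Perpendicular to the surface, N = m g cos θ = 68·9.8·cos 46.3° = 460.4 N.
For equilibrium along the incline the friction force must supply f = m g sin θ − P = 481.8 − 407 = 74.79 N (positive meaning up-slope).
The static-friction ceiling is μ_s N = 0.22 × 460.4 = 101.3 N.
Since |74.79| ≤ 101.3 N, static friction is sufficient; f equals the required value, not μ_s N.

f ≈ 74.8 N (up the incline)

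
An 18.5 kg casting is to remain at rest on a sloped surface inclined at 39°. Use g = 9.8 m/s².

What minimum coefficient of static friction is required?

At the slip threshold m g sin θ = μ_s m g cos θ, so μ_s,min = tan θ.
μ_s,min = tan 39° = 0.81.

μ_s,min ≈ 0.81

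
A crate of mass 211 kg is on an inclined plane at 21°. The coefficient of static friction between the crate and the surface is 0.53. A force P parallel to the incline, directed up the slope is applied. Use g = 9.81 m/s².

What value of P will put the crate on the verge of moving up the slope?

At impending motion up the slope, friction acts down-slope at its limit: f = μ_s N.
P is parallel to the surface, so N = m g cos θ = 1930 N.
Along the incline: P = m g sin θ + μ_s N = 742 + 0.53×1930 = 1770 N.

P ≈ 1770 N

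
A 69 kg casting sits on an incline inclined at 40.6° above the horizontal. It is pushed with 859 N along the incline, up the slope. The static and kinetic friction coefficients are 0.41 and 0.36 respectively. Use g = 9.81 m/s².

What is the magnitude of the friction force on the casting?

f ≈ 185 N (down the incline)

Perpendicular to the surface, N = m g cos θ = 69·9.81·cos 40.6° = 513.9 N.
For equilibrium along the incline the friction force must supply f = m g sin θ − P = 440.5 − 859 = -418.5 N (positive meaning up-slope).
The static-friction ceiling is μ_s N = 0.41 × 513.9 = 210.7 N.
|-418.5| exceeds 210.7 N, so the casting slips up-slope; friction is kinetic, f = μ_k N = 0.36×513.9 = 185 N.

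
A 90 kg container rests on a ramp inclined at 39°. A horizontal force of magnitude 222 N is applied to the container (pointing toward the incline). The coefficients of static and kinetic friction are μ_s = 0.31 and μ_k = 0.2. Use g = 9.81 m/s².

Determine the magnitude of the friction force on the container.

Normal direction: N = m g cos θ + P sin θ = 825.9 N.
Parallel to the incline: P cos θ − m g sin θ = 172.5 − 555.6 = -383.1 N; the friction needed to balance this is 383.1 N acting up the slope.
The limit of static friction is μ_s N = 256 N.
The required 383.1 N exceeds the static limit, so the container slides down-slope and f = μ_k N = 0.2×825.9 = 165 N.

f ≈ 165 N (up the incline)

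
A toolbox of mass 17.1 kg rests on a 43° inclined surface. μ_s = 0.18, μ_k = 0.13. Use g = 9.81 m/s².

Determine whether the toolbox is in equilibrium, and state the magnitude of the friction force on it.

f ≈ 15.9 N

N = m g cos θ = 123 N.
Down-slope weight component: m g sin θ = 114 N.
μ_s N = 22.1 N.
114 > 22.1 N, so it slides; kinetic friction f = μ_k N = 0.13×123 = 15.9 N.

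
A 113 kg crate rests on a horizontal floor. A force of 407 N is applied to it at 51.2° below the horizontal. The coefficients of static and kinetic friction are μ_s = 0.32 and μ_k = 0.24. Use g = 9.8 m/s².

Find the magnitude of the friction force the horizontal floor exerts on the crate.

N = m g + P sin α = 1107 + 407×sin 51.2° = 1425 N.
The horizontal driving force is P cos α = 255 N, so equilibrium needs friction f = 255 N.
The static-friction limit is μ_s N = 455.9 N.
255 ≤ 455.9 N → static; friction equals the required 255 N.

f ≈ 255 N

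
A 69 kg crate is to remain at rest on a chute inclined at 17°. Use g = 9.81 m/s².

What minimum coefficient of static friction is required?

μ_s,min ≈ 0.306

At the slip threshold m g sin θ = μ_s m g cos θ, so μ_s,min = tan θ.
μ_s,min = tan 17° = 0.306.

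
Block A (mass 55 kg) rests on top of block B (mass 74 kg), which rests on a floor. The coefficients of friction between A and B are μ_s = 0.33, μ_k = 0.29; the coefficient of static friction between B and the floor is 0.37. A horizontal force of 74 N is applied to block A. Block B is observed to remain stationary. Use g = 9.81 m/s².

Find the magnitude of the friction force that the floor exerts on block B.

f ≈ 74 N

Between the blocks, N₁ = m_A g = 539.6 N.
Maximum static friction on A from B: μ_s N₁ = 0.33×539.6 = 178.1 N.
Since P = 74 N ≤ 178.1 N, A does not slip on B; friction on A equals P = 74 N.
B experiences an equal 74 N forward from A (third law). B is in equilibrium, so the floor supplies f₂ = 74 N of static friction (limit μ_s(m_A+m_B)g = 468.2 N, not exceeded).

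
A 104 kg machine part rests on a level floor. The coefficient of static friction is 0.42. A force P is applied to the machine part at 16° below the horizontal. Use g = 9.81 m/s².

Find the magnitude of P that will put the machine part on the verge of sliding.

P ≈ 507 N

N = m g + P sin α (the push presses the machine part into the level floor).
At impending slip, P cos α = μ_s N = μ_s (m g + P sin α).
Solving: P (cos α − μ_s sin α) = μ_s m g → P = 0.42×1020/(cos 16° − 0.42 sin 16°) = 429/0.8455 = 507 N.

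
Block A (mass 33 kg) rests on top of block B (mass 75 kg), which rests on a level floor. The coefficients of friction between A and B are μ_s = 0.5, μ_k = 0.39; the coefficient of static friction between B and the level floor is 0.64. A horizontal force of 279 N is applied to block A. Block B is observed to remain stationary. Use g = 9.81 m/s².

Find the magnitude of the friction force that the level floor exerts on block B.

f ≈ 126 N

Between the blocks, N₁ = m_A g = 323.7 N.
Maximum static friction on A from B: μ_s N₁ = 0.5×323.7 = 161.9 N.
Since P = 279 N > 161.9 N, A slides on B; the A–B friction is kinetic: f₁ = μ_k N₁ = 0.39×323.7 = 126 N.
By Newton's third law B feels 126 N forward from A. With B stationary, the floor's static friction on B balances it: f₂ = 126 N (well within μ_s(m_A+m_B)g = 678.1 N).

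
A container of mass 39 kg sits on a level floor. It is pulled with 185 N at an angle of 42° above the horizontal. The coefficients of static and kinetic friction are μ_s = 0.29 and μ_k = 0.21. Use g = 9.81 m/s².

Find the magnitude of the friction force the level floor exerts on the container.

f ≈ 54.3 N

N = m g − P sin α = 382.6 − 185×sin 42° = 258.8 N.
The horizontal driving force is P cos α = 137.5 N, so equilibrium needs friction f = 137.5 N.
The static-friction limit is μ_s N = 75.05 N.
The required friction exceeds μ_s N, so the container moves and f = μ_k N = 54.3 N.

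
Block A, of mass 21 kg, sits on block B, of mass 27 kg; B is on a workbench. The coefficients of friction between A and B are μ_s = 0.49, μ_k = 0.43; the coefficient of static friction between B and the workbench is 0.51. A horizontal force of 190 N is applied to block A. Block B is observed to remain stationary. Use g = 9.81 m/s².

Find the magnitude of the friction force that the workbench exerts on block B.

The normal force B exerts on A is simply A's weight, N₁ = 206 N.
So the A–B interface can sustain at most μ_s N₁ = 100.9 N of static friction.
Since P = 190 N > 100.9 N, A slides on B; the A–B friction is kinetic: f₁ = μ_k N₁ = 0.43×206 = 88.6 N.
By Newton's third law B feels 88.6 N forward from A. With B stationary, the floor's static friction on B balances it: f₂ = 88.6 N (well within μ_s(m_A+m_B)g = 240.1 N).

f ≈ 88.6 N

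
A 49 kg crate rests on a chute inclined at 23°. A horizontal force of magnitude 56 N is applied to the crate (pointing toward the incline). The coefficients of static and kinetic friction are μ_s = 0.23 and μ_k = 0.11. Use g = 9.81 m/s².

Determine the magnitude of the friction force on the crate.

Normal direction: N = m g cos θ + P sin θ = 464.4 N.
Along the incline, the net driving force (taking up-slope positive) is P cos θ − m g sin θ = 51.55 − 187.8 = -136.3 N, so equilibrium requires friction f = 136.3 N (up-slope).
The limit of static friction is μ_s N = 106.8 N.
|f_req| = 136.3 > 106.8 N → the crate slides down the incline; f = μ_k N = 0.11 × 464.4 = 51.1 N.

f ≈ 51.1 N (up the incline)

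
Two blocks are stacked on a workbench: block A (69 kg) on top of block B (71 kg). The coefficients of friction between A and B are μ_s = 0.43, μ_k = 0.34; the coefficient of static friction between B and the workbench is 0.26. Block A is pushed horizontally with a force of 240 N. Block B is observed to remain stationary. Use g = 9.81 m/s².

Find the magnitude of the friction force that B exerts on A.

The normal force B exerts on A is simply A's weight, N₁ = 676.9 N.
Maximum static friction on A from B: μ_s N₁ = 0.43×676.9 = 291.1 N.
Since P = 240 N ≤ 291.1 N, A does not slip on B; friction on A equals P = 240 N.
By Newton's third law B feels 240 N forward from A. With B stationary, the floor's static friction on B balances it: f₂ = 240 N (well within μ_s(m_A+m_B)g = 357.1 N).

f ≈ 240 N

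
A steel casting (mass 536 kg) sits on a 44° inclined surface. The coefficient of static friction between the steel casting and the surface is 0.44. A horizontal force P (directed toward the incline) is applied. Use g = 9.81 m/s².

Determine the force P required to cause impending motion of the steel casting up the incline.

At impending motion up the slope, friction acts down-slope at its limit: f = μ_s N.
Perpendicular to the incline: N = m g cos θ + P sin θ.
Along the incline: P cos θ = m g sin θ + μ_s N = m g sin θ + μ_s (m g cos θ + P sin θ).
Solving, P (cos θ − μ_s sin θ) = m g (sin θ + μ_s cos θ), so P = 536×9.81×(sin 44° + 0.44 cos 44°)/(cos 44° − 0.44 sin 44°) = 5260×1.011/0.4137 = 12900 N.

P ≈ 12900 N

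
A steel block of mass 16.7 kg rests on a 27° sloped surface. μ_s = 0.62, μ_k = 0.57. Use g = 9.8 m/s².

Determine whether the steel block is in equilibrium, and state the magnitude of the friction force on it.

N = m g cos θ = 146 N.
Down-slope weight component: m g sin θ = 74.3 N.
μ_s N = 90.4 N.
74.3 ≤ 90.4 N, so it stays put; friction = 74.3 N.

f ≈ 74.3 N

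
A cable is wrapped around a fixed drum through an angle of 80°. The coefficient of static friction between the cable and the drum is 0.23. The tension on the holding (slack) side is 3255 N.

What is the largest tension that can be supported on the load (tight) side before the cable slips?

T_max ≈ 4490 N

At impending slip the capstan equation gives T₂/T₁ = e^{μβ} with β in radians.
β = 80° × π/180 = 1.396 rad.
e^{μβ} = e^{0.23×1.396} = 1.379.
T₂ = T₁ · e^{μβ} = 3255 × 1.379 = 4490 N.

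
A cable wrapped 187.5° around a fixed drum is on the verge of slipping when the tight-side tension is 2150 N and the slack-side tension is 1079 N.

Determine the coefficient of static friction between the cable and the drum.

T₂/T₁ = e^{μβ} → μ = ln(T₂/T₁)/β.
β = 187.5° = 3.272 rad.
μ = ln(2150/1079)/3.272 = ln(1.993)/3.272 = 0.211.

μ ≈ 0.211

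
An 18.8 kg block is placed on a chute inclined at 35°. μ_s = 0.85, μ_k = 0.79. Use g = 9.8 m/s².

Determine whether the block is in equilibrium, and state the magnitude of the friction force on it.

f ≈ 106 N

N = m g cos θ = 151 N.
Down-slope weight component: m g sin θ = 106 N.
μ_s N = 128 N.
106 ≤ 128 N, so it stays put; friction = 106 N.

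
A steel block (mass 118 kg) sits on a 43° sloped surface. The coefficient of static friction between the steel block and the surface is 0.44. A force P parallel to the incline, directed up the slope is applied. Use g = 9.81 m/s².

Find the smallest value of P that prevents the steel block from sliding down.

P_min ≈ 417 N

The steel block tends to slide down (tan θ > μ_s), so at the point of impending slip friction acts up-slope at its limit: f = μ_s N.
P is parallel to the surface, so N = m g cos θ = 847 N.
Along the incline: P + μ_s N = m g sin θ, so P = 789 − 0.44×847 = 417 N.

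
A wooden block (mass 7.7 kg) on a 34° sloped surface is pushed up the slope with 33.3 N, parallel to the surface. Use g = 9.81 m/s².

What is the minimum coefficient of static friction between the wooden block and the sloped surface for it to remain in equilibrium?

N = m g cos θ = 62.62 N.
Friction must make up the shortfall along the incline: f = m g sin θ − P = 42.24 − 33.3 = 8.94 N.
At the threshold f = μ_s N, so μ_s,min = 8.94/62.62 = 0.143.

μ_s,min ≈ 0.143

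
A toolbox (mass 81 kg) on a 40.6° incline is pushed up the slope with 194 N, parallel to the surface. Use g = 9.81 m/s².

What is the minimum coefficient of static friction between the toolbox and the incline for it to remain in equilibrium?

μ_s,min ≈ 0.536

N = m g cos θ = 603.3 N.
Friction must make up the shortfall along the incline: f = m g sin θ − P = 517.1 − 194 = 323.1 N.
At the threshold f = μ_s N, so μ_s,min = 323.1/603.3 = 0.536.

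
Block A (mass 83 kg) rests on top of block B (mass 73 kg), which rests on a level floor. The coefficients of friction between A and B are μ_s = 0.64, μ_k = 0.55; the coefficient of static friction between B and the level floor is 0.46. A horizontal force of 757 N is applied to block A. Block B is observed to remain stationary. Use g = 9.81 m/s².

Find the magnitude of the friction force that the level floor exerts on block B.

f ≈ 448 N

Normal force at the A–B interface: N₁ = m_A g = 814.2 N.
So the A–B interface can sustain at most μ_s N₁ = 521.1 N of static friction.
Since P = 757 N > 521.1 N, A slides on B; the A–B friction is kinetic: f₁ = μ_k N₁ = 0.55×814.2 = 448 N.
B experiences an equal 448 N forward from A (third law). B is in equilibrium, so the floor supplies f₂ = 448 N of static friction (limit μ_s(m_A+m_B)g = 704 N, not exceeded).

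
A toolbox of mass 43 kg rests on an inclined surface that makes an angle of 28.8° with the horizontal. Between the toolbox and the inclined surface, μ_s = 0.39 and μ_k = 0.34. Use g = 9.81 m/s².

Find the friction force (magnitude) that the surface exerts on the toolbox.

Normal force: N = m g cos θ = 43 × 9.81 × cos 28.8° = 369.7 N.
For equilibrium along the incline, friction must balance the weight component: f = m g sin θ = 203.2 N up the slope.
Maximum static friction available: μ_s N = 0.39 × 369.7 = 144.2 N.
Since |203.2| > 144.2 N, static friction cannot hold it; the toolbox slides down the incline and kinetic friction applies: f = μ_k N = 0.34 × 369.7 = 126 N.

f ≈ 126 N (up the incline)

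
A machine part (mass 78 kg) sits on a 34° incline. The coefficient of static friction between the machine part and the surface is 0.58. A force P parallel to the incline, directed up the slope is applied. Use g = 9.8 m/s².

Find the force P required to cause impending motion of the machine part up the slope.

At impending motion up the slope, friction acts down-slope at its limit: f = μ_s N.
P is parallel to the surface, so N = m g cos θ = 634 N.
Along the incline: P = m g sin θ + μ_s N = 427 + 0.58×634 = 795 N.

P ≈ 795 N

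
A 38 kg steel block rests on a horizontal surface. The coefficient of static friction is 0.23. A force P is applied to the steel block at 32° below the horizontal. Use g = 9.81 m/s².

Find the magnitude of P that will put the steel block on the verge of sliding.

P ≈ 118 N

N = m g + P sin α (the push presses the steel block into the horizontal surface).
At impending slip, P cos α = μ_s N = μ_s (m g + P sin α).
Solving: P (cos α − μ_s sin α) = μ_s m g → P = 0.23×373/(cos 32° − 0.23 sin 32°) = 85.7/0.7262 = 118 N.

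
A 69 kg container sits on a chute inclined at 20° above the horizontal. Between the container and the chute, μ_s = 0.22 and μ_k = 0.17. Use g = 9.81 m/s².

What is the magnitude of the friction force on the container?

f ≈ 108 N (up the incline)

The normal reaction is N = m g cos θ = 636.1 N.
Along the slope the weight component is m g sin θ = 231.5 N; friction must supply exactly this, acting up-slope.
Maximum static friction available: μ_s N = 0.22 × 636.1 = 139.9 N.
Since |231.5| > 139.9 N, static friction cannot hold it; the container slides down the incline and kinetic friction applies: f = μ_k N = 0.17 × 636.1 = 108 N.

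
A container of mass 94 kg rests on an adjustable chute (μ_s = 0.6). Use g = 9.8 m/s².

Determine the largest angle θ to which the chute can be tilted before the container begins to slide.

At the slip threshold, m g sin θ = μ_s · m g cos θ, so tan θ = μ_s.
θ_max = arctan(0.6) = 31°.

θ_max ≈ 31°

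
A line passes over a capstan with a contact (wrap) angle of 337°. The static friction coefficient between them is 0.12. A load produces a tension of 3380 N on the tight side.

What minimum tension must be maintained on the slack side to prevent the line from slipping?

T_min ≈ 1670 N

Capstan equation at impending slip: T_tight/T_slack = e^{μβ}.
β = 337° = 5.882 rad; e^{μβ} = e^{0.12×5.882} = 2.025.
T_slack = T_tight / e^{μβ} = 3380 / 2.025 = 1670 N.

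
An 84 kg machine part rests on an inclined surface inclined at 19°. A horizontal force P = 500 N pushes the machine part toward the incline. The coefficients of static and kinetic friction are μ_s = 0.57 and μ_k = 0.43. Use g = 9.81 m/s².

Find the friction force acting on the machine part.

Normal direction: N = m g cos θ + P sin θ = 941.9 N.
Parallel to the incline: P cos θ − m g sin θ = 472.8 − 268.3 = 204.5 N; the friction needed to balance this is 204.5 N acting down the slope.
The limit of static friction is μ_s N = 536.9 N.
Since 204.5 N is within the 536.9 N limit, the machine part stays put and friction is exactly 204 N.

f ≈ 204 N (down the incline)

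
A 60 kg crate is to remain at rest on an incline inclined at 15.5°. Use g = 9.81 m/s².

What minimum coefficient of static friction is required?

At the slip threshold m g sin θ = μ_s m g cos θ, so μ_s,min = tan θ.
μ_s,min = tan 15.5° = 0.277.

μ_s,min ≈ 0.277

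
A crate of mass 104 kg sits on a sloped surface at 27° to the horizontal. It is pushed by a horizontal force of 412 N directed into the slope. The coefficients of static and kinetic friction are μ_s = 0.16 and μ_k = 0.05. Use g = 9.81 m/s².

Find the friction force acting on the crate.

Resolve perpendicular to the incline: N = m g cos θ + P sin θ = 104×9.81×cos 27° + 412×sin 27° = 1096 N.
Parallel to the incline: P cos θ − m g sin θ = 367.1 − 463.2 = -96.08 N; the friction needed to balance this is 96.08 N acting up the slope.
The limit of static friction is μ_s N = 175.4 N.
|f_req| = 96.08 ≤ 175.4 N → the crate is in equilibrium; friction equals the required value.

f ≈ 96.1 N (up the incline)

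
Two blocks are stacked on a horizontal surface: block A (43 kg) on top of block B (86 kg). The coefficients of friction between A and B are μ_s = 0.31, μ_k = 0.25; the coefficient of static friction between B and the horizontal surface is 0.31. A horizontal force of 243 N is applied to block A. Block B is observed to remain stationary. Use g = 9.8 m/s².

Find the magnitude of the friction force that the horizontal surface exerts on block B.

f ≈ 105 N

The normal force B exerts on A is simply A's weight, N₁ = 421.4 N.
So the A–B interface can sustain at most μ_s N₁ = 130.6 N of static friction.
P = 243 N exceeds that limit, so A slips over B and the interface friction becomes kinetic: f₁ = μ_k N₁ = 0.25×421.4 = 105 N.
By Newton's third law B feels 105 N forward from A. With B stationary, the floor's static friction on B balances it: f₂ = 105 N (well within μ_s(m_A+m_B)g = 391.9 N).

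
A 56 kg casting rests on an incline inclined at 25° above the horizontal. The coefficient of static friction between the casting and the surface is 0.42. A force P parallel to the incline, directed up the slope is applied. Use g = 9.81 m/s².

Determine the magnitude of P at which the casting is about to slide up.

P ≈ 441 N

At impending motion up the slope, friction acts down-slope at its limit: f = μ_s N.
P is parallel to the surface, so N = m g cos θ = 498 N.
Along the incline: P = m g sin θ + μ_s N = 232 + 0.42×498 = 441 N.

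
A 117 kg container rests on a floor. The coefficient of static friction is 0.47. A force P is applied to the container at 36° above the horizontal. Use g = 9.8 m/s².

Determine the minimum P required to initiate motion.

P ≈ 497 N

N = m g − P sin α (the pull lifts the container).
At impending slip, P cos α = μ_s N = μ_s (m g − P sin α).
Solving: P (cos α + μ_s sin α) = μ_s m g → P = 0.47×1150/(cos 36° + 0.47 sin 36°) = 539/1.085 = 497 N.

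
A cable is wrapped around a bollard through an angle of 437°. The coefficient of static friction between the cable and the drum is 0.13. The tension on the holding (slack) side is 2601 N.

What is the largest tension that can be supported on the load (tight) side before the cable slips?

At impending slip the capstan equation gives T₂/T₁ = e^{μβ} with β in radians.
β = 437° × π/180 = 7.627 rad.
e^{μβ} = e^{0.13×7.627} = 2.695.
T₂ = T₁ · e^{μβ} = 2601 × 2.695 = 7010 N.

T_max ≈ 7010 N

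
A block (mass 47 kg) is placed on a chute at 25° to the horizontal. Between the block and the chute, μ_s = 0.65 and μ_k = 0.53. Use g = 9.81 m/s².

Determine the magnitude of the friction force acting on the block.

Perpendicular to the surface, N = m g cos θ = 47·9.81·cos 25° = 417.9 N.
For equilibrium along the incline, friction must balance the weight component: f = m g sin θ = 194.9 N up the slope.
Static friction can supply at most μ_s N = 271.6 N.
Since |194.9| ≤ 271.6 N, the block remains in static equilibrium and friction takes exactly the required value.

f ≈ 195 N (up the incline)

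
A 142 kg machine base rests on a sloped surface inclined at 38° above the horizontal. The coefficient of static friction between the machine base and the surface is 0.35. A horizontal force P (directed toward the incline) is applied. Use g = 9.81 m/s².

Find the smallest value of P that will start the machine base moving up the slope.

P ≈ 2170 N

At impending motion up the slope, friction acts down-slope at its limit: f = μ_s N.
Perpendicular to the incline: N = m g cos θ + P sin θ.
Along the incline: P cos θ = m g sin θ + μ_s N = m g sin θ + μ_s (m g cos θ + P sin θ).
Solving, P (cos θ − μ_s sin θ) = m g (sin θ + μ_s cos θ), so P = 142×9.81×(sin 38° + 0.35 cos 38°)/(cos 38° − 0.35 sin 38°) = 1390×0.8915/0.5725 = 2170 N.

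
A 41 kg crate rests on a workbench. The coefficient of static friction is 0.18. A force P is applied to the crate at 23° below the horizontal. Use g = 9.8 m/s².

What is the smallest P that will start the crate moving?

N = m g + P sin α (the push presses the crate into the workbench).
At impending slip, P cos α = μ_s N = μ_s (m g + P sin α).
Solving: P (cos α − μ_s sin α) = μ_s m g → P = 0.18×402/(cos 23° − 0.18 sin 23°) = 72.3/0.8502 = 85.1 N.

P ≈ 85.1 N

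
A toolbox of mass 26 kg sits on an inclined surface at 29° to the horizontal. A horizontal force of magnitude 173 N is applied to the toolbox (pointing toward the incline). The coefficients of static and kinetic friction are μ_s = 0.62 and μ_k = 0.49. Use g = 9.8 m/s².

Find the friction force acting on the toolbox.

f ≈ 27.8 N (down the incline)

Resolve perpendicular to the incline: N = m g cos θ + P sin θ = 26×9.8×cos 29° + 173×sin 29° = 306.7 N.
Along the incline, the net driving force (taking up-slope positive) is P cos θ − m g sin θ = 151.3 − 123.5 = 27.78 N, so equilibrium requires friction f = -27.78 N (down-slope).
The limit of static friction is μ_s N = 190.2 N.
|f_req| = 27.78 ≤ 190.2 N → the toolbox is in equilibrium; friction equals the required value.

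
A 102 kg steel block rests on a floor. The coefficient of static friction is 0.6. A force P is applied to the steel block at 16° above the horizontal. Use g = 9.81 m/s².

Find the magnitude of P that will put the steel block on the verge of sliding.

N = m g − P sin α (the pull lifts the steel block).
At impending slip, P cos α = μ_s N = μ_s (m g − P sin α).
Solving: P (cos α + μ_s sin α) = μ_s m g → P = 0.6×1000/(cos 16° + 0.6 sin 16°) = 600/1.127 = 533 N.

P ≈ 533 N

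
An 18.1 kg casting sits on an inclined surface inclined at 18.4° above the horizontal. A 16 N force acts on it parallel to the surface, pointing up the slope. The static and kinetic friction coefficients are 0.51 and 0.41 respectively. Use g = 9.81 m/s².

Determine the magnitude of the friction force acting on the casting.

f ≈ 40 N (up the incline)

The normal reaction is N = m g cos θ = 168.5 N.
For equilibrium along the incline the friction force must supply f = m g sin θ − P = 56.05 − 16 = 40.05 N (positive meaning up-slope).
Static friction can supply at most μ_s N = 85.93 N.
Since |40.05| ≤ 85.93 N, no slip — friction simply equals what equilibrium demands.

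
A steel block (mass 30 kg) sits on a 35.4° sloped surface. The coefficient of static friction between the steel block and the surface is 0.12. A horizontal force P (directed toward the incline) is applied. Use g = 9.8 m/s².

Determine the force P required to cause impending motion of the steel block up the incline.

At impending motion up the slope, friction acts down-slope at its limit: f = μ_s N.
Perpendicular to the incline: N = m g cos θ + P sin θ.
Along the incline: P cos θ = m g sin θ + μ_s N = m g sin θ + μ_s (m g cos θ + P sin θ).
Solving, P (cos θ − μ_s sin θ) = m g (sin θ + μ_s cos θ), so P = 30×9.8×(sin 35.4° + 0.12 cos 35.4°)/(cos 35.4° − 0.12 sin 35.4°) = 294×0.6771/0.7456 = 267 N.

P ≈ 267 N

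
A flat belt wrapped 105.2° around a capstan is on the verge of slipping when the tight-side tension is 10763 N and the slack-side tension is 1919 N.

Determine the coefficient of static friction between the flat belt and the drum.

T₂/T₁ = e^{μβ} → μ = ln(T₂/T₁)/β.
β = 105.2° = 1.836 rad.
μ = ln(10763/1919)/1.836 = ln(5.609)/1.836 = 0.939.

μ ≈ 0.939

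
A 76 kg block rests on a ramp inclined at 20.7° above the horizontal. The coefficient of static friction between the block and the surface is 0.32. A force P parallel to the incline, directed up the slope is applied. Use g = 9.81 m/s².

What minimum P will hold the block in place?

The block tends to slide down (tan θ > μ_s), so at the point of impending slip friction acts up-slope at its limit: f = μ_s N.
P is parallel to the surface, so N = m g cos θ = 697 N.
Along the incline: P + μ_s N = m g sin θ, so P = 264 − 0.32×697 = 40.4 N.

P_min ≈ 40.4 N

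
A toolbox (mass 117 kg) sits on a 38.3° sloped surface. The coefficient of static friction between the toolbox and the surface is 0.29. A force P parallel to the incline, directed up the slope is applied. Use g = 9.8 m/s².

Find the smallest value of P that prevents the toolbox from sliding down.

P_min ≈ 450 N

The toolbox tends to slide down (tan θ > μ_s), so at the point of impending slip friction acts up-slope at its limit: f = μ_s N.
P is parallel to the surface, so N = m g cos θ = 900 N.
Along the incline: P + μ_s N = m g sin θ, so P = 711 − 0.29×900 = 450 N.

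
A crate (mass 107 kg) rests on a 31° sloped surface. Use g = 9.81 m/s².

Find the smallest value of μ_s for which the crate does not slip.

At the slip threshold m g sin θ = μ_s m g cos θ, so μ_s,min = tan θ.
μ_s,min = tan 31° = 0.601.

μ_s,min ≈ 0.601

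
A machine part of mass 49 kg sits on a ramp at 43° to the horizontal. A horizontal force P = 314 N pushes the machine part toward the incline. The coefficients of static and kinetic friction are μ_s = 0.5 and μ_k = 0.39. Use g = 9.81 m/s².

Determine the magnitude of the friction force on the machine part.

Resolve perpendicular to the incline: N = m g cos θ + P sin θ = 49×9.81×cos 43° + 314×sin 43° = 565.7 N.
Along the incline, the net driving force (taking up-slope positive) is P cos θ − m g sin θ = 229.6 − 327.8 = -98.18 N, so equilibrium requires friction f = 98.18 N (up-slope).
The limit of static friction is μ_s N = 282.9 N.
Since 98.18 N is within the 282.9 N limit, the machine part stays put and friction is exactly 98.2 N.

f ≈ 98.2 N (up the incline)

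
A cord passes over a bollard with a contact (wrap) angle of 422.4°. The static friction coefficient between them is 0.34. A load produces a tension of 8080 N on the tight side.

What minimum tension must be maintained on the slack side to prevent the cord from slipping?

Capstan equation at impending slip: T_tight/T_slack = e^{μβ}.
β = 422.4° = 7.372 rad; e^{μβ} = e^{0.34×7.372} = 12.26.
T_slack = T_tight / e^{μβ} = 8080 / 12.26 = 659 N.

T_min ≈ 659 N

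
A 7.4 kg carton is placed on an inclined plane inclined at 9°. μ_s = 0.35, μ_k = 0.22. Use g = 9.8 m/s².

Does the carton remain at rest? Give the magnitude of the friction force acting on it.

f ≈ 11.3 N

N = m g cos θ = 71.6 N.
Down-slope weight component: m g sin θ = 11.3 N.
μ_s N = 25.1 N.
11.3 ≤ 25.1 N, so it stays put; friction = 11.3 N.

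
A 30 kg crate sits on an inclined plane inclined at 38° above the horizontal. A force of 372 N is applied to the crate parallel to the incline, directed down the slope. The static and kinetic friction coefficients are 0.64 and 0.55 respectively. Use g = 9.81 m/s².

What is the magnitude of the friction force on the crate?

f ≈ 128 N (up the incline)

Perpendicular to the surface, N = m g cos θ = 30·9.81·cos 38° = 231.9 N.
Parallel to the incline, ΣF = 0 gives f = m g sin θ + P = 181.2 + 372 = 553.2 N (up-slope positive).
The static-friction ceiling is μ_s N = 0.64 × 231.9 = 148.4 N.
Since |553.2| > 148.4 N, static friction cannot hold it; the crate slides down the incline and kinetic friction applies: f = μ_k N = 0.55 × 231.9 = 128 N.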